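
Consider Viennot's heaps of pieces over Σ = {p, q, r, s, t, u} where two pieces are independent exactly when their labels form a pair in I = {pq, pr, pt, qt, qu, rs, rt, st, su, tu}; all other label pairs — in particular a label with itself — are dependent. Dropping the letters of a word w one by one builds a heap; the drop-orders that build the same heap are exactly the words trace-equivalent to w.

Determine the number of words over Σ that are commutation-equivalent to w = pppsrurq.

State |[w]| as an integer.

13

drop 0:p onto floor
drop 1:p onto {0:p}
drop 2:p onto {1:p}
drop 3:s onto {2:p}
drop 4:r onto floor
drop 5:u onto {2:p, 4:r}
drop 6:r onto {5:u}
drop 7:q onto {3:s, 6:r}
ground layer = {0:p, 4:r}
drop-orders for the pieces not yet dropped (sum over which currently-grounded one goes next):
  1 to go: {7} 1
  2 to go: {3,7} 1  {6,7} 1
  3 to go: {3,6,7} 2  {5,6,7} 1
  4 to go: {3,5,6,7} 3  {4,5,6,7} 1
  5 to go: {2,3,5,6,7} 3  {3,4,5,6,7} 4
  6 to go: {1,2,3,5,6,7} 3  {2,3,4,5,6,7} 7
  if 0:p drops first: 10 orders
  if 4:r drops first: 3 orders
heap linearizations: 13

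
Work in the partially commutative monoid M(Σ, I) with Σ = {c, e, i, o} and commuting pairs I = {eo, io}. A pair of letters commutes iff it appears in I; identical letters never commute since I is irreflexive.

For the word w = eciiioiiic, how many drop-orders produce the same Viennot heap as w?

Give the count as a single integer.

7

piece 0:e — minimal
piece 1:c rests on {0:e}
piece 2:i rests on {1:c}
piece 3:i rests on {2:i}
piece 4:i rests on {3:i}
piece 5:o rests on {1:c}
piece 6:i rests on {4:i}
piece 7:i rests on {6:i}
piece 8:i rests on {7:i}
piece 9:c rests on {5:o, 8:i}
minimal pieces: {0:e}
ways to finish when only these pieces remain (= sum over removing one remaining piece with nothing left below it):
  1 left: {9}→1
  2 left: {5,9}→1  {8,9}→1
  3 left: {5,8,9}→2  {7,8,9}→1
  4 left: {5,7,8,9}→3  {6,7,8,9}→1
  5 left: {4,6,7,8,9}→1  {5,6,7,8,9}→4
  6 left: {3,4,6,7,8,9}→1  {4,5,6,7,8,9}→5
  7 left: {2,3,4,6,7,8,9}→1  {3,4,5,6,7,8,9}→6
  8 left: {2,3,4,5,6,7,8,9}→7
  placing 0:e first → 7 extensions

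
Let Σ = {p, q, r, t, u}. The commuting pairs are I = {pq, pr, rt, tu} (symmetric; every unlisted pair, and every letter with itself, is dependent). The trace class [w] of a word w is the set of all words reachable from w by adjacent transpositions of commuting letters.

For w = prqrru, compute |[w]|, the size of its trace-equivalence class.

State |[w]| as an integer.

5

#0=p has no predecessor
#1=r has no predecessor
#2=q depends on [1:r]
#3=r depends on [2:q]
#4=r depends on [3:r]
#5=u depends on [0:p, 4:r]
sources: [0:p, 1:r]
N(rest) = Σ N(rest − s) over sources s of rest; N(one piece) = 1:
  size 1 → [5]=1
  size 2 → [0,5]=1  [4,5]=1
  size 3 → [0,4,5]=2  [3,4,5]=1
  size 4 → [0,3,4,5]=3  [2,3,4,5]=1
  first=0(p) contributes 1
  first=1(r) contributes 4
|[w]| = 5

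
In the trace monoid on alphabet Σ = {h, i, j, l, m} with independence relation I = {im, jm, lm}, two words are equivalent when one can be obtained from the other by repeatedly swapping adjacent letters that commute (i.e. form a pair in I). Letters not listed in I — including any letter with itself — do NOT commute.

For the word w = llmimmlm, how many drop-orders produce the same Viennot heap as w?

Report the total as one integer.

drop 0:l onto floor
drop 1:l onto {0:l}
drop 2:m onto floor
drop 3:i onto {1:l}
drop 4:m onto {2:m}
drop 5:m onto {4:m}
drop 6:l onto {3:i}
drop 7:m onto {5:m}
ground layer = {0:l, 2:m}
drop-orders for the pieces not yet dropped (sum over which currently-grounded one goes next):
  1 to go: {6} 1  {7} 1
  2 to go: {3,6} 1  {5,7} 1  {6,7} 2
  3 to go: {1,3,6} 1  {3,6,7} 3  {4,5,7} 1  {5,6,7} 3
  4 to go: {0,1,3,6} 1  {1,3,6,7} 4  {2,4,5,7} 1  {3,5,6,7} 6  {4,5,6,7} 4
  5 to go: {0,1,3,6,7} 5  {1,3,5,6,7} 10  {2,4,5,6,7} 5  {3,4,5,6,7} 10
  6 to go: {0,1,3,5,6,7} 15  {1,3,4,5,6,7} 20  {2,3,4,5,6,7} 15
  if 0:l drops first: 35 orders
  if 2:m drops first: 35 orders
heap linearizations: 70

70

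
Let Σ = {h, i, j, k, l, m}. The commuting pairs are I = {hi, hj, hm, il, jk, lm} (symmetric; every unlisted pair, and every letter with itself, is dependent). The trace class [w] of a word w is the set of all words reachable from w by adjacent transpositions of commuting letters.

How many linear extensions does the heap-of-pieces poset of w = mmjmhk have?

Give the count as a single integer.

5

drop 0:m onto floor
drop 1:m onto {0:m}
drop 2:j onto {1:m}
drop 3:m onto {2:j}
drop 4:h onto floor
drop 5:k onto {3:m, 4:h}
ground layer = {0:m, 4:h}
drop-orders for the pieces not yet dropped (sum over which currently-grounded one goes next):
  1 to go: {5} 1
  2 to go: {3,5} 1  {4,5} 1
  3 to go: {2,3,5} 1  {3,4,5} 2
  4 to go: {1,2,3,5} 1  {2,3,4,5} 3
  if 0:m drops first: 4 orders
  if 4:h drops first: 1 orders
heap linearizations: 5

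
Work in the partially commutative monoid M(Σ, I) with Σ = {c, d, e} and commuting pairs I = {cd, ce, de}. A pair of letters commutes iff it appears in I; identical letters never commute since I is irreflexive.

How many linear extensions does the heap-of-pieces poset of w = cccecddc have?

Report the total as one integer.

168

drop 0:c onto floor
drop 1:c onto {0:c}
drop 2:c onto {1:c}
drop 3:e onto floor
drop 4:c onto {2:c}
drop 5:d onto floor
drop 6:d onto {5:d}
drop 7:c onto {4:c}
ground layer = {0:c, 3:e, 5:d}
drop-orders for the pieces not yet dropped (sum over which currently-grounded one goes next):
  1 to go: {3} 1  {6} 1  {7} 1
  2 to go: {3,6} 2  {3,7} 2  {4,7} 1  {5,6} 1  {6,7} 2
  3 to go: {2,4,7} 1  {3,4,7} 3  {3,5,6} 3  {3,6,7} 6  {4,6,7} 3  {5,6,7} 3
  4 to go: {1,2,4,7} 1  {2,3,4,7} 4  {2,4,6,7} 4  {3,4,6,7} 12  {3,5,6,7} 12  {4,5,6,7} 6
  5 to go: {0,1,2,4,7} 1  {1,2,3,4,7} 5  {1,2,4,6,7} 5  {2,3,4,6,7} 20  {2,4,5,6,7} 10  {3,4,5,6,7} 30
  6 to go: {0,1,2,3,4,7} 6  {0,1,2,4,6,7} 6  {1,2,3,4,6,7} 30  {1,2,4,5,6,7} 15  {2,3,4,5,6,7} 60
  if 0:c drops first: 105 orders
  if 3:e drops first: 21 orders
  if 5:d drops first: 42 orders
heap linearizations: 168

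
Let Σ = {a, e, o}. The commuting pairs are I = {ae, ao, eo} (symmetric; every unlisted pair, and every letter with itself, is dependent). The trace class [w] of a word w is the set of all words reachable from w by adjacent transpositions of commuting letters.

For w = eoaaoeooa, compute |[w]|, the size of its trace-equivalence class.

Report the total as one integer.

1260

drop 0:e onto floor
drop 1:o onto floor
drop 2:a onto floor
drop 3:a onto {2:a}
drop 4:o onto {1:o}
drop 5:e onto {0:e}
drop 6:o onto {4:o}
drop 7:o onto {6:o}
drop 8:a onto {3:a}
ground layer = {0:e, 1:o, 2:a}
drop-orders for the pieces not yet dropped (sum over which currently-grounded one goes next):
  1 to go: {5} 1  {7} 1  {8} 1
  2 to go: {0,5} 1  {3,8} 1  {5,7} 2  {5,8} 2  {6,7} 1  {7,8} 2
  3 to go: {0,5,7} 3  {0,5,8} 3  {2,3,8} 1  {3,5,8} 3  {3,7,8} 3  {4,6,7} 1  {5,6,7} 3  {5,7,8} 6  {6,7,8} 3
  4 to go: {0,3,5,8} 6  {0,5,6,7} 6  {0,5,7,8} 12  {1,4,6,7} 1  {2,3,5,8} 4  {2,3,7,8} 4  {3,5,7,8} 12  {3,6,7,8} 6  {4,5,6,7} 4  {4,6,7,8} 4  {5,6,7,8} 12
  5 to go: {0,2,3,5,8} 10  {0,3,5,7,8} 30  {0,4,5,6,7} 10  {0,5,6,7,8} 30  {1,4,5,6,7} 5  {1,4,6,7,8} 5  {2,3,5,7,8} 20  {2,3,6,7,8} 10  {3,4,6,7,8} 10  {3,5,6,7,8} 30  {4,5,6,7,8} 20
  6 to go: {0,1,4,5,6,7} 15  {0,2,3,5,7,8} 60  {0,3,5,6,7,8} 90  {0,4,5,6,7,8} 60  {1,3,4,6,7,8} 15  {1,4,5,6,7,8} 30  {2,3,4,6,7,8} 20  {2,3,5,6,7,8} 60  {3,4,5,6,7,8} 60
  7 to go: {0,1,4,5,6,7,8} 105  {0,2,3,5,6,7,8} 210  {0,3,4,5,6,7,8} 210  {1,2,3,4,6,7,8} 35  {1,3,4,5,6,7,8} 105  {2,3,4,5,6,7,8} 140
  if 0:e drops first: 280 orders
  if 1:o drops first: 560 orders
  if 2:a drops first: 420 orders
heap linearizations: 1260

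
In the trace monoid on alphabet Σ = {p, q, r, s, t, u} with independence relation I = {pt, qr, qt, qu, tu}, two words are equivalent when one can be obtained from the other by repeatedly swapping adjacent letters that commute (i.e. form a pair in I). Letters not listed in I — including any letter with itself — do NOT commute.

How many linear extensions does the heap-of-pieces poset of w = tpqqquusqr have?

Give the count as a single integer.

#0=t has no predecessor
#1=p has no predecessor
#2=q depends on [1:p]
#3=q depends on [2:q]
#4=q depends on [3:q]
#5=u depends on [1:p]
#6=u depends on [5:u]
#7=s depends on [0:t, 4:q, 6:u]
#8=q depends on [7:s]
#9=r depends on [7:s]
sources: [0:t, 1:p]
N(rest) = Σ N(rest − s) over sources s of rest; N(one piece) = 1:
  size 1 → [8]=1  [9]=1
  size 2 → [8,9]=2
  size 3 → [7,8,9]=2
  size 4 → [0,7,8,9]=2  [4,7,8,9]=2  [6,7,8,9]=2
  size 5 → [0,4,7,8,9]=4  [0,6,7,8,9]=4  [3,4,7,8,9]=2  [4,6,7,8,9]=4  [5,6,7,8,9]=2
  size 6 → [0,3,4,7,8,9]=6  [0,4,6,7,8,9]=12  [0,5,6,7,8,9]=6  [2,3,4,7,8,9]=2  [3,4,6,7,8,9]=6  [4,5,6,7,8,9]=6
  size 7 → [0,2,3,4,7,8,9]=8  [0,3,4,6,7,8,9]=24  [0,4,5,6,7,8,9]=24  [2,3,4,6,7,8,9]=8  [3,4,5,6,7,8,9]=12
  size 8 → [0,2,3,4,6,7,8,9]=40  [0,3,4,5,6,7,8,9]=60  [2,3,4,5,6,7,8,9]=20
  first=0(t) contributes 20
  first=1(p) contributes 120
|[w]| = 140

140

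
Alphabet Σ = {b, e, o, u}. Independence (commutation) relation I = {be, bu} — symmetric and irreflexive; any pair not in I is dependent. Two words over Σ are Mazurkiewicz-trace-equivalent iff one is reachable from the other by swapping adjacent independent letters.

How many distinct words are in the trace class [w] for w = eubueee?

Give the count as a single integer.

drop 0:e onto floor
drop 1:u onto {0:e}
drop 2:b onto floor
drop 3:u onto {1:u}
drop 4:e onto {3:u}
drop 5:e onto {4:e}
drop 6:e onto {5:e}
ground layer = {0:e, 2:b}
drop-orders for the pieces not yet dropped (sum over which currently-grounded one goes next):
  1 to go: {2} 1  {6} 1
  2 to go: {2,6} 2  {5,6} 1
  3 to go: {2,5,6} 3  {4,5,6} 1
  4 to go: {2,4,5,6} 4  {3,4,5,6} 1
  5 to go: {1,3,4,5,6} 1  {2,3,4,5,6} 5
  if 0:e drops first: 6 orders
  if 2:b drops first: 1 orders
heap linearizations: 7

7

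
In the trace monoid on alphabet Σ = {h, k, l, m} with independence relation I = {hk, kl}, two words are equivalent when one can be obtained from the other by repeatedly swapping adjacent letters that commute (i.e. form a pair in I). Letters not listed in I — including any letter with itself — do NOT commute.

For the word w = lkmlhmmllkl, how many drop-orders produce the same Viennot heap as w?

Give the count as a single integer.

8

drop 0:l onto floor
drop 1:k onto floor
drop 2:m onto {0:l, 1:k}
drop 3:l onto {2:m}
drop 4:h onto {3:l}
drop 5:m onto {4:h}
drop 6:m onto {5:m}
drop 7:l onto {6:m}
drop 8:l onto {7:l}
drop 9:k onto {6:m}
drop 10:l onto {8:l}
ground layer = {0:l, 1:k}
drop-orders for the pieces not yet dropped (sum over which currently-grounded one goes next):
  1 to go: {9} 1  {10} 1
  2 to go: {8,10} 1  {9,10} 2
  3 to go: {7,8,10} 1  {8,9,10} 3
  4 to go: {7,8,9,10} 4
  5 to go: {6,7,8,9,10} 4
  6 to go: {5,6,7,8,9,10} 4
  7 to go: {4,5,6,7,8,9,10} 4
  8 to go: {3,4,5,6,7,8,9,10} 4
  9 to go: {2,3,4,5,6,7,8,9,10} 4
  if 0:l drops first: 4 orders
  if 1:k drops first: 4 orders
heap linearizations: 8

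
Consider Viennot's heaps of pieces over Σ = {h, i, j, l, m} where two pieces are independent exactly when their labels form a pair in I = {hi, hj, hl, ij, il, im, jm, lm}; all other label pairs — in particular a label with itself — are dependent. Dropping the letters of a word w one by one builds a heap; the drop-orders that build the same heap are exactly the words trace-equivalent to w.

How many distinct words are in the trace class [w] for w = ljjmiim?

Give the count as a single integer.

drop 0:l onto floor
drop 1:j onto {0:l}
drop 2:j onto {1:j}
drop 3:m onto floor
drop 4:i onto floor
drop 5:i onto {4:i}
drop 6:m onto {3:m}
ground layer = {0:l, 3:m, 4:i}
drop-orders for the pieces not yet dropped (sum over which currently-grounded one goes next):
  1 to go: {2} 1  {5} 1  {6} 1
  2 to go: {1,2} 1  {2,5} 2  {2,6} 2  {3,6} 1  {4,5} 1  {5,6} 2
  3 to go: {0,1,2} 1  {1,2,5} 3  {1,2,6} 3  {2,3,6} 3  {2,4,5} 3  {2,5,6} 6  {3,5,6} 3  {4,5,6} 3
  4 to go: {0,1,2,5} 4  {0,1,2,6} 4  {1,2,3,6} 6  {1,2,4,5} 6  {1,2,5,6} 12  {2,3,5,6} 12  {2,4,5,6} 12  {3,4,5,6} 6
  5 to go: {0,1,2,3,6} 10  {0,1,2,4,5} 10  {0,1,2,5,6} 20  {1,2,3,5,6} 30  {1,2,4,5,6} 30  {2,3,4,5,6} 30
  if 0:l drops first: 90 orders
  if 3:m drops first: 60 orders
  if 4:i drops first: 60 orders
heap linearizations: 210

210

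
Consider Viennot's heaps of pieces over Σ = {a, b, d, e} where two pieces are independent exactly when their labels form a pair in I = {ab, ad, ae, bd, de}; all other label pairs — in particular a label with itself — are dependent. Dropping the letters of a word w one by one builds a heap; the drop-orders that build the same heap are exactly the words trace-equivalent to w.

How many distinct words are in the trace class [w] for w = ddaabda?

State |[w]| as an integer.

piece 0:d — minimal
piece 1:d rests on {0:d}
piece 2:a — minimal
piece 3:a rests on {2:a}
piece 4:b — minimal
piece 5:d rests on {1:d}
piece 6:a rests on {3:a}
minimal pieces: {0:d, 2:a, 4:b}
ways to finish when only these pieces remain (= sum over removing one remaining piece with nothing left below it):
  1 left: {4}→1  {5}→1  {6}→1
  2 left: {1,5}→1  {3,6}→1  {4,5}→2  {4,6}→2  {5,6}→2
  3 left: {0,1,5}→1  {1,4,5}→3  {1,5,6}→3  {2,3,6}→1  {3,4,6}→3  {3,5,6}→3  {4,5,6}→6
  4 left: {0,1,4,5}→4  {0,1,5,6}→4  {1,3,5,6}→6  {1,4,5,6}→12  {2,3,4,6}→4  {2,3,5,6}→4  {3,4,5,6}→12
  5 left: {0,1,3,5,6}→10  {0,1,4,5,6}→20  {1,2,3,5,6}→10  {1,3,4,5,6}→30  {2,3,4,5,6}→20
  placing 0:d first → 60 extensions
  placing 2:a first → 60 extensions
  placing 4:b first → 20 extensions
total linear extensions = 140

140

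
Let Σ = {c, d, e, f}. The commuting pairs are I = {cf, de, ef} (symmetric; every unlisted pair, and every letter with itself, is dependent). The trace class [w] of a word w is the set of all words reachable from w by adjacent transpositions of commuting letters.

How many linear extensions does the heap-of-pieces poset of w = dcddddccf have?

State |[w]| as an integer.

3

0(d) covers ∅
1(c) covers 0:d
2(d) covers 1:c
3(d) covers 2:d
4(d) covers 3:d
5(d) covers 4:d
6(c) covers 5:d
7(c) covers 6:c
8(f) covers 5:d
floor of heap: 0:d
completions by unplaced set U, small U first (add the entries for U minus each lowest piece of U):
  |U|=1: {7}:1  {8}:1
  |U|=2: {6,7}:1  {7,8}:2
  |U|=3: {6,7,8}:3
  |U|=4: {5,6,7,8}:3
  |U|=5: {4,5,6,7,8}:3
  |U|=6: {3,4,5,6,7,8}:3
  |U|=7: {2,3,4,5,6,7,8}:3
  start at 0(d): 3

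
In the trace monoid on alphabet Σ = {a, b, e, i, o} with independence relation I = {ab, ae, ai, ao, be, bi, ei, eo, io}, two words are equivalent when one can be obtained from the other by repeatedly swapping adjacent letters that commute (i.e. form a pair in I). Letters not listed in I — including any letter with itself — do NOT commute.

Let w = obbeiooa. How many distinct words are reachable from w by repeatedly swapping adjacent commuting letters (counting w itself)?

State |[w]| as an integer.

drop 0:o onto floor
drop 1:b onto {0:o}
drop 2:b onto {1:b}
drop 3:e onto floor
drop 4:i onto floor
drop 5:o onto {2:b}
drop 6:o onto {5:o}
drop 7:a onto floor
ground layer = {0:o, 3:e, 4:i, 7:a}
drop-orders for the pieces not yet dropped (sum over which currently-grounded one goes next):
  1 to go: {3} 1  {4} 1  {6} 1  {7} 1
  2 to go: {3,4} 2  {3,6} 2  {3,7} 2  {4,6} 2  {4,7} 2  {5,6} 1  {6,7} 2
  3 to go: {2,5,6} 1  {3,4,6} 6  {3,4,7} 6  {3,5,6} 3  {3,6,7} 6  {4,5,6} 3  {4,6,7} 6  {5,6,7} 3
  4 to go: {1,2,5,6} 1  {2,3,5,6} 4  {2,4,5,6} 4  {2,5,6,7} 4  {3,4,5,6} 12  {3,4,6,7} 24  {3,5,6,7} 12  {4,5,6,7} 12
  5 to go: {0,1,2,5,6} 1  {1,2,3,5,6} 5  {1,2,4,5,6} 5  {1,2,5,6,7} 5  {2,3,4,5,6} 20  {2,3,5,6,7} 20  {2,4,5,6,7} 20  {3,4,5,6,7} 60
  6 to go: {0,1,2,3,5,6} 6  {0,1,2,4,5,6} 6  {0,1,2,5,6,7} 6  {1,2,3,4,5,6} 30  {1,2,3,5,6,7} 30  {1,2,4,5,6,7} 30  {2,3,4,5,6,7} 120
  if 0:o drops first: 210 orders
  if 3:e drops first: 42 orders
  if 4:i drops first: 42 orders
  if 7:a drops first: 42 orders
heap linearizations: 336

336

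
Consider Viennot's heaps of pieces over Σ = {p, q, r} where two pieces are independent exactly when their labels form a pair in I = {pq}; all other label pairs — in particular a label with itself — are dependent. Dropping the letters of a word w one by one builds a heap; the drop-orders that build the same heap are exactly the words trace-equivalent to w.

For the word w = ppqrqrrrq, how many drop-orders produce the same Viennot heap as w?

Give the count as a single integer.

piece 0:p — minimal
piece 1:p rests on {0:p}
piece 2:q — minimal
piece 3:r rests on {1:p, 2:q}
piece 4:q rests on {3:r}
piece 5:r rests on {4:q}
piece 6:r rests on {5:r}
piece 7:r rests on {6:r}
piece 8:q rests on {7:r}
minimal pieces: {0:p, 2:q}
ways to finish when only these pieces remain (= sum over removing one remaining piece with nothing left below it):
  1 left: {8}→1
  2 left: {7,8}→1
  3 left: {6,7,8}→1
  4 left: {5,6,7,8}→1
  5 left: {4,5,6,7,8}→1
  6 left: {3,4,5,6,7,8}→1
  7 left: {1,3,4,5,6,7,8}→1  {2,3,4,5,6,7,8}→1
  placing 0:p first → 2 extensions
  placing 2:q first → 1 extensions
total linear extensions = 3

3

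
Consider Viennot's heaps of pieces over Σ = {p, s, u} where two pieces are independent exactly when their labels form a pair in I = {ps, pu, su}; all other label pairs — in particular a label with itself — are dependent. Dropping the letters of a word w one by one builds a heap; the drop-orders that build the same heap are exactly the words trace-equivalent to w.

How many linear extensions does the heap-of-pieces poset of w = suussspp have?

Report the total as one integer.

drop 0:s onto floor
drop 1:u onto floor
drop 2:u onto {1:u}
drop 3:s onto {0:s}
drop 4:s onto {3:s}
drop 5:s onto {4:s}
drop 6:p onto floor
drop 7:p onto {6:p}
ground layer = {0:s, 1:u, 6:p}
drop-orders for the pieces not yet dropped (sum over which currently-grounded one goes next):
  1 to go: {2} 1  {5} 1  {7} 1
  2 to go: {1,2} 1  {2,5} 2  {2,7} 2  {4,5} 1  {5,7} 2  {6,7} 1
  3 to go: {1,2,5} 3  {1,2,7} 3  {2,4,5} 3  {2,5,7} 6  {2,6,7} 3  {3,4,5} 1  {4,5,7} 3  {5,6,7} 3
  4 to go: {0,3,4,5} 1  {1,2,4,5} 6  {1,2,5,7} 12  {1,2,6,7} 6  {2,3,4,5} 4  {2,4,5,7} 12  {2,5,6,7} 12  {3,4,5,7} 4  {4,5,6,7} 6
  5 to go: {0,2,3,4,5} 5  {0,3,4,5,7} 5  {1,2,3,4,5} 10  {1,2,4,5,7} 30  {1,2,5,6,7} 30  {2,3,4,5,7} 20  {2,4,5,6,7} 30  {3,4,5,6,7} 10
  6 to go: {0,1,2,3,4,5} 15  {0,2,3,4,5,7} 30  {0,3,4,5,6,7} 15  {1,2,3,4,5,7} 60  {1,2,4,5,6,7} 90  {2,3,4,5,6,7} 60
  if 0:s drops first: 210 orders
  if 1:u drops first: 105 orders
  if 6:p drops first: 105 orders
heap linearizations: 420

420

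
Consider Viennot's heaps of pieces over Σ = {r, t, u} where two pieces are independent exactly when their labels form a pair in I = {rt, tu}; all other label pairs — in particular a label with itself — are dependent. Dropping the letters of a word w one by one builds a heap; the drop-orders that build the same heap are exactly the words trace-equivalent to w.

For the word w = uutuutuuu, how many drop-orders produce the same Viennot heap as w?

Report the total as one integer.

36

0(u) covers ∅
1(u) covers 0:u
2(t) covers ∅
3(u) covers 1:u
4(u) covers 3:u
5(t) covers 2:t
6(u) covers 4:u
7(u) covers 6:u
8(u) covers 7:u
floor of heap: 0:u, 2:t
completions by unplaced set U, small U first (add the entries for U minus each lowest piece of U):
  |U|=1: {5}:1  {8}:1
  |U|=2: {2,5}:1  {5,8}:2  {7,8}:1
  |U|=3: {2,5,8}:3  {5,7,8}:3  {6,7,8}:1
  |U|=4: {2,5,7,8}:6  {4,6,7,8}:1  {5,6,7,8}:4
  |U|=5: {2,5,6,7,8}:10  {3,4,6,7,8}:1  {4,5,6,7,8}:5
  |U|=6: {1,3,4,6,7,8}:1  {2,4,5,6,7,8}:15  {3,4,5,6,7,8}:6
  |U|=7: {0,1,3,4,6,7,8}:1  {1,3,4,5,6,7,8}:7  {2,3,4,5,6,7,8}:21
  start at 0(u): 28
  start at 2(t): 8
sum over floor = 36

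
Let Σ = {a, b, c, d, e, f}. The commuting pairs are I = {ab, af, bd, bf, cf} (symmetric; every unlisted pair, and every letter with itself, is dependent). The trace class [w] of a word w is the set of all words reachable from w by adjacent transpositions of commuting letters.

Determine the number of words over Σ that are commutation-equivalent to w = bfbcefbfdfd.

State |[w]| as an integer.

drop 0:b onto floor
drop 1:f onto floor
drop 2:b onto {0:b}
drop 3:c onto {2:b}
drop 4:e onto {1:f, 3:c}
drop 5:f onto {4:e}
drop 6:b onto {4:e}
drop 7:f onto {5:f}
drop 8:d onto {7:f}
drop 9:f onto {8:d}
drop 10:d onto {9:f}
ground layer = {0:b, 1:f}
drop-orders for the pieces not yet dropped (sum over which currently-grounded one goes next):
  1 to go: {6} 1  {10} 1
  2 to go: {6,10} 2  {9,10} 1
  3 to go: {6,9,10} 3  {8,9,10} 1
  4 to go: {6,8,9,10} 4  {7,8,9,10} 1
  5 to go: {5,7,8,9,10} 1  {6,7,8,9,10} 5
  6 to go: {5,6,7,8,9,10} 6
  7 to go: {4,5,6,7,8,9,10} 6
  8 to go: {1,4,5,6,7,8,9,10} 6  {3,4,5,6,7,8,9,10} 6
  9 to go: {1,3,4,5,6,7,8,9,10} 12  {2,3,4,5,6,7,8,9,10} 6
  if 0:b drops first: 18 orders
  if 1:f drops first: 6 orders
heap linearizations: 24

24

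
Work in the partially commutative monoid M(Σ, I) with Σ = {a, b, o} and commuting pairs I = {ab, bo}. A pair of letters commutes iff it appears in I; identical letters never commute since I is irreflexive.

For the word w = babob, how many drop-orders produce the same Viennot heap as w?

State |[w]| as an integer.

10

piece 0:b — minimal
piece 1:a — minimal
piece 2:b rests on {0:b}
piece 3:o rests on {1:a}
piece 4:b rests on {2:b}
minimal pieces: {0:b, 1:a}
ways to finish when only these pieces remain (= sum over removing one remaining piece with nothing left below it):
  1 left: {3}→1  {4}→1
  2 left: {1,3}→1  {2,4}→1  {3,4}→2
  3 left: {0,2,4}→1  {1,3,4}→3  {2,3,4}→3
  placing 0:b first → 6 extensions
  placing 1:a first → 4 extensions
total linear extensions = 10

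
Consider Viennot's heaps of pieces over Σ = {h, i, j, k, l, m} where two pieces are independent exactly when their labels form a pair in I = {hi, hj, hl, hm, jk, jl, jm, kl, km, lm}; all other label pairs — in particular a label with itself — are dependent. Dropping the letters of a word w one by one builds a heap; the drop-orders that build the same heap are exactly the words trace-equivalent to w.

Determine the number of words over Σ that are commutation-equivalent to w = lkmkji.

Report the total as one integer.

60

0(l) covers ∅
1(k) covers ∅
2(m) covers ∅
3(k) covers 1:k
4(j) covers ∅
5(i) covers 0:l, 2:m, 3:k, 4:j
floor of heap: 0:l, 1:k, 2:m, 4:j
completions by unplaced set U, small U first (add the entries for U minus each lowest piece of U):
  |U|=1: {5}:1
  |U|=2: {0,5}:1  {2,5}:1  {3,5}:1  {4,5}:1
  |U|=3: {0,2,5}:2  {0,3,5}:2  {0,4,5}:2  {1,3,5}:1  {2,3,5}:2  {2,4,5}:2  {3,4,5}:2
  |U|=4: {0,1,3,5}:3  {0,2,3,5}:6  {0,2,4,5}:6  {0,3,4,5}:6  {1,2,3,5}:3  {1,3,4,5}:3  {2,3,4,5}:6
  start at 0(l): 12
  start at 1(k): 24
  start at 2(m): 12
  start at 4(j): 12
sum over floor = 60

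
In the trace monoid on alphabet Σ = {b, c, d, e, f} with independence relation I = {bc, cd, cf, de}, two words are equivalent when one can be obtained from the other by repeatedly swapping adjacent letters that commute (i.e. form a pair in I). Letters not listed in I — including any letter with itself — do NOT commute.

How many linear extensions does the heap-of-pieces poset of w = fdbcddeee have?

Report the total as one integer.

drop 0:f onto floor
drop 1:d onto {0:f}
drop 2:b onto {1:d}
drop 3:c onto floor
drop 4:d onto {2:b}
drop 5:d onto {4:d}
drop 6:e onto {2:b, 3:c}
drop 7:e onto {6:e}
drop 8:e onto {7:e}
ground layer = {0:f, 3:c}
drop-orders for the pieces not yet dropped (sum over which currently-grounded one goes next):
  1 to go: {5} 1  {8} 1
  2 to go: {4,5} 1  {5,8} 2  {7,8} 1
  3 to go: {4,5,8} 3  {5,7,8} 3  {6,7,8} 1
  4 to go: {3,6,7,8} 1  {4,5,7,8} 6  {5,6,7,8} 4
  5 to go: {3,5,6,7,8} 5  {4,5,6,7,8} 10
  6 to go: {2,4,5,6,7,8} 10  {3,4,5,6,7,8} 15
  7 to go: {1,2,4,5,6,7,8} 10  {2,3,4,5,6,7,8} 25
  if 0:f drops first: 35 orders
  if 3:c drops first: 10 orders
heap linearizations: 45

45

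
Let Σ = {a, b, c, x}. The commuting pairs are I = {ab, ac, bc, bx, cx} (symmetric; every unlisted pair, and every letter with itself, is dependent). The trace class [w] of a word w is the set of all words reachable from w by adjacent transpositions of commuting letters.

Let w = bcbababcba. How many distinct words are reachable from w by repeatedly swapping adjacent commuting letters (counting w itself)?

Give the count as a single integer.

2520

0(b) covers ∅
1(c) covers ∅
2(b) covers 0:b
3(a) covers ∅
4(b) covers 2:b
5(a) covers 3:a
6(b) covers 4:b
7(c) covers 1:c
8(b) covers 6:b
9(a) covers 5:a
floor of heap: 0:b, 1:c, 3:a
completions by unplaced set U, small U first (add the entries for U minus each lowest piece of U):
  |U|=1: {7}:1  {8}:1  {9}:1
  |U|=2: {1,7}:1  {5,9}:1  {6,8}:1  {7,8}:2  {7,9}:2  {8,9}:2
  |U|=3: {1,7,8}:3  {1,7,9}:3  {3,5,9}:1  {4,6,8}:1  {5,7,9}:3  {5,8,9}:3  {6,7,8}:3  {6,8,9}:3  {7,8,9}:6
  |U|=4: {1,5,7,9}:6  {1,6,7,8}:6  {1,7,8,9}:12  {2,4,6,8}:1  {3,5,7,9}:4  {3,5,8,9}:4  {4,6,7,8}:4  {4,6,8,9}:4  {5,6,8,9}:6  {5,7,8,9}:12  {6,7,8,9}:12
  |U|=5: {0,2,4,6,8}:1  {1,3,5,7,9}:10  {1,4,6,7,8}:10  {1,5,7,8,9}:30  {1,6,7,8,9}:30  {2,4,6,7,8}:5  {2,4,6,8,9}:5  {3,5,6,8,9}:10  {3,5,7,8,9}:20  {4,5,6,8,9}:10  {4,6,7,8,9}:20  {5,6,7,8,9}:30
  |U|=6: {0,2,4,6,7,8}:6  {0,2,4,6,8,9}:6  {1,2,4,6,7,8}:15  {1,3,5,7,8,9}:60  {1,4,6,7,8,9}:60  {1,5,6,7,8,9}:90  {2,4,5,6,8,9}:15  {2,4,6,7,8,9}:30  {3,4,5,6,8,9}:20  {3,5,6,7,8,9}:60  {4,5,6,7,8,9}:60
  |U|=7: {0,1,2,4,6,7,8}:21  {0,2,4,5,6,8,9}:21  {0,2,4,6,7,8,9}:42  {1,2,4,6,7,8,9}:105  {1,3,5,6,7,8,9}:210  {1,4,5,6,7,8,9}:210  {2,3,4,5,6,8,9}:35  {2,4,5,6,7,8,9}:105  {3,4,5,6,7,8,9}:140
  |U|=8: {0,1,2,4,6,7,8,9}:168  {0,2,3,4,5,6,8,9}:56  {0,2,4,5,6,7,8,9}:168  {1,2,4,5,6,7,8,9}:420  {1,3,4,5,6,7,8,9}:560  {2,3,4,5,6,7,8,9}:280
  start at 0(b): 1260
  start at 1(c): 504
  start at 3(a): 756
sum over floor = 2520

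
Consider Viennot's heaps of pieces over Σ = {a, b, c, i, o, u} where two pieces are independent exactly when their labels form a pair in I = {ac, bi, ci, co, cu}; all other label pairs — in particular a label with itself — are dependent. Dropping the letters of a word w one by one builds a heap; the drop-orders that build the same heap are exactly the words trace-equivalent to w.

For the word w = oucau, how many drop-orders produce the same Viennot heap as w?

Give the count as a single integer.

5

#0=o has no predecessor
#1=u depends on [0:o]
#2=c has no predecessor
#3=a depends on [1:u]
#4=u depends on [3:a]
sources: [0:o, 2:c]
N(rest) = Σ N(rest − s) over sources s of rest; N(one piece) = 1:
  size 1 → [2]=1  [4]=1
  size 2 → [2,4]=2  [3,4]=1
  size 3 → [1,3,4]=1  [2,3,4]=3
  first=0(o) contributes 4
  first=2(c) contributes 1
|[w]| = 5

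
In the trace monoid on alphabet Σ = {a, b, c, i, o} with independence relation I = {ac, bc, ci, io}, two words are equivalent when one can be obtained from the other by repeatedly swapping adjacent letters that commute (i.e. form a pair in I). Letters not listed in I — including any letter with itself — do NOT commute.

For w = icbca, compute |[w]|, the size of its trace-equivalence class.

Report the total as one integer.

piece 0:i — minimal
piece 1:c — minimal
piece 2:b rests on {0:i}
piece 3:c rests on {1:c}
piece 4:a rests on {2:b}
minimal pieces: {0:i, 1:c}
ways to finish when only these pieces remain (= sum over removing one remaining piece with nothing left below it):
  1 left: {3}→1  {4}→1
  2 left: {1,3}→1  {2,4}→1  {3,4}→2
  3 left: {0,2,4}→1  {1,3,4}→3  {2,3,4}→3
  placing 0:i first → 6 extensions
  placing 1:c first → 4 extensions
total linear extensions = 10

10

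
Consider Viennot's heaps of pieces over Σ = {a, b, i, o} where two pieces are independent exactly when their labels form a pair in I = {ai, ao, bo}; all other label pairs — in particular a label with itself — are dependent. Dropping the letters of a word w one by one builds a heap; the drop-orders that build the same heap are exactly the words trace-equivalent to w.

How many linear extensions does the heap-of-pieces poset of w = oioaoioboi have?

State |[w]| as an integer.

21

piece 0:o — minimal
piece 1:i rests on {0:o}
piece 2:o rests on {1:i}
piece 3:a — minimal
piece 4:o rests on {2:o}
piece 5:i rests on {4:o}
piece 6:o rests on {5:i}
piece 7:b rests on {3:a, 5:i}
piece 8:o rests on {6:o}
piece 9:i rests on {7:b, 8:o}
minimal pieces: {0:o, 3:a}
ways to finish when only these pieces remain (= sum over removing one remaining piece with nothing left below it):
  1 left: {9}→1
  2 left: {7,9}→1  {8,9}→1
  3 left: {3,7,9}→1  {6,8,9}→1  {7,8,9}→2
  4 left: {3,7,8,9}→3  {6,7,8,9}→3
  5 left: {3,6,7,8,9}→6  {5,6,7,8,9}→3
  6 left: {3,5,6,7,8,9}→9  {4,5,6,7,8,9}→3
  7 left: {2,4,5,6,7,8,9}→3  {3,4,5,6,7,8,9}→12
  8 left: {1,2,4,5,6,7,8,9}→3  {2,3,4,5,6,7,8,9}→15
  placing 0:o first → 18 extensions
  placing 3:a first → 3 extensions
total linear extensions = 21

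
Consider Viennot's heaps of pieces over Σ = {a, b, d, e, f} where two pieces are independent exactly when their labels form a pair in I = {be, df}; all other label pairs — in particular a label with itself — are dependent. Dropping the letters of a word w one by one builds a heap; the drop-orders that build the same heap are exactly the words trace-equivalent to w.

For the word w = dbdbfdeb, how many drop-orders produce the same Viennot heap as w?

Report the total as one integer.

4

drop 0:d onto floor
drop 1:b onto {0:d}
drop 2:d onto {1:b}
drop 3:b onto {2:d}
drop 4:f onto {3:b}
drop 5:d onto {3:b}
drop 6:e onto {4:f, 5:d}
drop 7:b onto {4:f, 5:d}
ground layer = {0:d}
drop-orders for the pieces not yet dropped (sum over which currently-grounded one goes next):
  1 to go: {6} 1  {7} 1
  2 to go: {6,7} 2
  3 to go: {4,6,7} 2  {5,6,7} 2
  4 to go: {4,5,6,7} 4
  5 to go: {3,4,5,6,7} 4
  6 to go: {2,3,4,5,6,7} 4
  if 0:d drops first: 4 orders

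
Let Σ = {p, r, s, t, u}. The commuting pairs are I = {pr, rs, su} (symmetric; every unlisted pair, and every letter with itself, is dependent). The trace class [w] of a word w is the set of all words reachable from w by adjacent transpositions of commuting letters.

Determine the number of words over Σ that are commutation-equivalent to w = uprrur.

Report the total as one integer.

3

piece 0:u — minimal
piece 1:p rests on {0:u}
piece 2:r rests on {0:u}
piece 3:r rests on {2:r}
piece 4:u rests on {1:p, 3:r}
piece 5:r rests on {4:u}
minimal pieces: {0:u}
ways to finish when only these pieces remain (= sum over removing one remaining piece with nothing left below it):
  1 left: {5}→1
  2 left: {4,5}→1
  3 left: {1,4,5}→1  {3,4,5}→1
  4 left: {1,3,4,5}→2  {2,3,4,5}→1
  placing 0:u first → 3 extensions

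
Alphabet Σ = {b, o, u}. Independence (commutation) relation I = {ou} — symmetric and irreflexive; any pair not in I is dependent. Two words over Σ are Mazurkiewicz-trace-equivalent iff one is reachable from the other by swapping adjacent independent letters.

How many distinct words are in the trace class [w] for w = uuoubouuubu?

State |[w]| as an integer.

#0=u has no predecessor
#1=u depends on [0:u]
#2=o has no predecessor
#3=u depends on [1:u]
#4=b depends on [2:o, 3:u]
#5=o depends on [4:b]
#6=u depends on [4:b]
#7=u depends on [6:u]
#8=u depends on [7:u]
#9=b depends on [5:o, 8:u]
#10=u depends on [9:b]
sources: [0:u, 2:o]
N(rest) = Σ N(rest − s) over sources s of rest; N(one piece) = 1:
  size 1 → [10]=1
  size 2 → [9,10]=1
  size 3 → [5,9,10]=1  [8,9,10]=1
  size 4 → [5,8,9,10]=2  [7,8,9,10]=1
  size 5 → [5,7,8,9,10]=3  [6,7,8,9,10]=1
  size 6 → [5,6,7,8,9,10]=4
  size 7 → [4,5,6,7,8,9,10]=4
  size 8 → [2,4,5,6,7,8,9,10]=4  [3,4,5,6,7,8,9,10]=4
  size 9 → [1,3,4,5,6,7,8,9,10]=4  [2,3,4,5,6,7,8,9,10]=8
  first=0(u) contributes 12
  first=2(o) contributes 4
|[w]| = 16

16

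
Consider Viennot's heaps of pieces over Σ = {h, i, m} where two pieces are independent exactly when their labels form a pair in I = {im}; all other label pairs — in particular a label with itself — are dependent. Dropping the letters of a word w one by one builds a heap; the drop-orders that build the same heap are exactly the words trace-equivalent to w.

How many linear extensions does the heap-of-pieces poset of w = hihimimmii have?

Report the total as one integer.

35

#0=h has no predecessor
#1=i depends on [0:h]
#2=h depends on [1:i]
#3=i depends on [2:h]
#4=m depends on [2:h]
#5=i depends on [3:i]
#6=m depends on [4:m]
#7=m depends on [6:m]
#8=i depends on [5:i]
#9=i depends on [8:i]
sources: [0:h]
N(rest) = Σ N(rest − s) over sources s of rest; N(one piece) = 1:
  size 1 → [7]=1  [9]=1
  size 2 → [6,7]=1  [7,9]=2  [8,9]=1
  size 3 → [4,6,7]=1  [5,8,9]=1  [6,7,9]=3  [7,8,9]=3
  size 4 → [3,5,8,9]=1  [4,6,7,9]=4  [5,7,8,9]=4  [6,7,8,9]=6
  size 5 → [3,5,7,8,9]=5  [4,6,7,8,9]=10  [5,6,7,8,9]=10
  size 6 → [3,5,6,7,8,9]=15  [4,5,6,7,8,9]=20
  size 7 → [3,4,5,6,7,8,9]=35
  size 8 → [2,3,4,5,6,7,8,9]=35
  first=0(h) contributes 35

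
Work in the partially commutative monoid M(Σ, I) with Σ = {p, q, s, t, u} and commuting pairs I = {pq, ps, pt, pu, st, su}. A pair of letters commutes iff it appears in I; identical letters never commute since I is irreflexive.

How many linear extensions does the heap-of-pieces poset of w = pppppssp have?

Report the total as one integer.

piece 0:p — minimal
piece 1:p rests on {0:p}
piece 2:p rests on {1:p}
piece 3:p rests on {2:p}
piece 4:p rests on {3:p}
piece 5:s — minimal
piece 6:s rests on {5:s}
piece 7:p rests on {4:p}
minimal pieces: {0:p, 5:s}
ways to finish when only these pieces remain (= sum over removing one remaining piece with nothing left below it):
  1 left: {6}→1  {7}→1
  2 left: {4,7}→1  {5,6}→1  {6,7}→2
  3 left: {3,4,7}→1  {4,6,7}→3  {5,6,7}→3
  4 left: {2,3,4,7}→1  {3,4,6,7}→4  {4,5,6,7}→6
  5 left: {1,2,3,4,7}→1  {2,3,4,6,7}→5  {3,4,5,6,7}→10
  6 left: {0,1,2,3,4,7}→1  {1,2,3,4,6,7}→6  {2,3,4,5,6,7}→15
  placing 0:p first → 21 extensions
  placing 5:s first → 7 extensions
total linear extensions = 28

28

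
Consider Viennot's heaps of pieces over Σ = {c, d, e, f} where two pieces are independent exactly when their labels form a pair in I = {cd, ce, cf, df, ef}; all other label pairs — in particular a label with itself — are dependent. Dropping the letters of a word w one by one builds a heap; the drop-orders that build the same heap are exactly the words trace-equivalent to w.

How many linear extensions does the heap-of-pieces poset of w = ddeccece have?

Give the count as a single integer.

56

piece 0:d — minimal
piece 1:d rests on {0:d}
piece 2:e rests on {1:d}
piece 3:c — minimal
piece 4:c rests on {3:c}
piece 5:e rests on {2:e}
piece 6:c rests on {4:c}
piece 7:e rests on {5:e}
minimal pieces: {0:d, 3:c}
ways to finish when only these pieces remain (= sum over removing one remaining piece with nothing left below it):
  1 left: {6}→1  {7}→1
  2 left: {4,6}→1  {5,7}→1  {6,7}→2
  3 left: {2,5,7}→1  {3,4,6}→1  {4,6,7}→3  {5,6,7}→3
  4 left: {1,2,5,7}→1  {2,5,6,7}→4  {3,4,6,7}→4  {4,5,6,7}→6
  5 left: {0,1,2,5,7}→1  {1,2,5,6,7}→5  {2,4,5,6,7}→10  {3,4,5,6,7}→10
  6 left: {0,1,2,5,6,7}→6  {1,2,4,5,6,7}→15  {2,3,4,5,6,7}→20
  placing 0:d first → 35 extensions
  placing 3:c first → 21 extensions
total linear extensions = 56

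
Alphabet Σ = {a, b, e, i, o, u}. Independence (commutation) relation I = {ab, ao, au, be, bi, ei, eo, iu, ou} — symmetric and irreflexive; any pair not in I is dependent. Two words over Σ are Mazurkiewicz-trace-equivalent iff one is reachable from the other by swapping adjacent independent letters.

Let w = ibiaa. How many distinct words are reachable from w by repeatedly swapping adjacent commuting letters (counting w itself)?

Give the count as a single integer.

#0=i has no predecessor
#1=b has no predecessor
#2=i depends on [0:i]
#3=a depends on [2:i]
#4=a depends on [3:a]
sources: [0:i, 1:b]
N(rest) = Σ N(rest − s) over sources s of rest; N(one piece) = 1:
  size 1 → [1]=1  [4]=1
  size 2 → [1,4]=2  [3,4]=1
  size 3 → [1,3,4]=3  [2,3,4]=1
  first=0(i) contributes 4
  first=1(b) contributes 1
|[w]| = 5

5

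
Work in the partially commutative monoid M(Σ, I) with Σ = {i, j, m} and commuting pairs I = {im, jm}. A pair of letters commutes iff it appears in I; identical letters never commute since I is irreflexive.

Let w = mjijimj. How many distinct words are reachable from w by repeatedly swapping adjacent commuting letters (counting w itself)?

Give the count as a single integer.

21

drop 0:m onto floor
drop 1:j onto floor
drop 2:i onto {1:j}
drop 3:j onto {2:i}
drop 4:i onto {3:j}
drop 5:m onto {0:m}
drop 6:j onto {4:i}
ground layer = {0:m, 1:j}
drop-orders for the pieces not yet dropped (sum over which currently-grounded one goes next):
  1 to go: {5} 1  {6} 1
  2 to go: {0,5} 1  {4,6} 1  {5,6} 2
  3 to go: {0,5,6} 3  {3,4,6} 1  {4,5,6} 3
  4 to go: {0,4,5,6} 6  {2,3,4,6} 1  {3,4,5,6} 4
  5 to go: {0,3,4,5,6} 10  {1,2,3,4,6} 1  {2,3,4,5,6} 5
  if 0:m drops first: 6 orders
  if 1:j drops first: 15 orders
heap linearizations: 21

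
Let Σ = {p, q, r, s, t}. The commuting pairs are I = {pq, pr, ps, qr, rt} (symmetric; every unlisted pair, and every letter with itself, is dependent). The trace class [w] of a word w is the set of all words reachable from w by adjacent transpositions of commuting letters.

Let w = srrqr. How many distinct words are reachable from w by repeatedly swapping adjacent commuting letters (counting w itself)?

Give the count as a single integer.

#0=s has no predecessor
#1=r depends on [0:s]
#2=r depends on [1:r]
#3=q depends on [0:s]
#4=r depends on [2:r]
sources: [0:s]
N(rest) = Σ N(rest − s) over sources s of rest; N(one piece) = 1:
  size 1 → [3]=1  [4]=1
  size 2 → [2,4]=1  [3,4]=2
  size 3 → [1,2,4]=1  [2,3,4]=3
  first=0(s) contributes 4

4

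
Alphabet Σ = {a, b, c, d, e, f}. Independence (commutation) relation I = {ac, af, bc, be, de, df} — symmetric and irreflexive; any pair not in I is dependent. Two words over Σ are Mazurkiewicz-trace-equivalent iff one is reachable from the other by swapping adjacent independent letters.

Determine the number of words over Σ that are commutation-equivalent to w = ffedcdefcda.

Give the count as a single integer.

12

piece 0:f — minimal
piece 1:f rests on {0:f}
piece 2:e rests on {1:f}
piece 3:d — minimal
piece 4:c rests on {2:e, 3:d}
piece 5:d rests on {4:c}
piece 6:e rests on {4:c}
piece 7:f rests on {6:e}
piece 8:c rests on {5:d, 7:f}
piece 9:d rests on {8:c}
piece 10:a rests on {9:d}
minimal pieces: {0:f, 3:d}
ways to finish when only these pieces remain (= sum over removing one remaining piece with nothing left below it):
  1 left: {10}→1
  2 left: {9,10}→1
  3 left: {8,9,10}→1
  4 left: {5,8,9,10}→1  {7,8,9,10}→1
  5 left: {5,7,8,9,10}→2  {6,7,8,9,10}→1
  6 left: {5,6,7,8,9,10}→3
  7 left: {4,5,6,7,8,9,10}→3
  8 left: {2,4,5,6,7,8,9,10}→3  {3,4,5,6,7,8,9,10}→3
  9 left: {1,2,4,5,6,7,8,9,10}→3  {2,3,4,5,6,7,8,9,10}→6
  placing 0:f first → 9 extensions
  placing 3:d first → 3 extensions
total linear extensions = 12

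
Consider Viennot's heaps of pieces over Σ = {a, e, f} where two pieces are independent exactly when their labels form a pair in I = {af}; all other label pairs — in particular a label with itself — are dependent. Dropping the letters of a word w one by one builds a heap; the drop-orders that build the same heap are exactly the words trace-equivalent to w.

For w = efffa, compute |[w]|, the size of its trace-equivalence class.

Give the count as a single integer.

0(e) covers ∅
1(f) covers 0:e
2(f) covers 1:f
3(f) covers 2:f
4(a) covers 0:e
floor of heap: 0:e
completions by unplaced set U, small U first (add the entries for U minus each lowest piece of U):
  |U|=1: {3}:1  {4}:1
  |U|=2: {2,3}:1  {3,4}:2
  |U|=3: {1,2,3}:1  {2,3,4}:3
  start at 0(e): 4

4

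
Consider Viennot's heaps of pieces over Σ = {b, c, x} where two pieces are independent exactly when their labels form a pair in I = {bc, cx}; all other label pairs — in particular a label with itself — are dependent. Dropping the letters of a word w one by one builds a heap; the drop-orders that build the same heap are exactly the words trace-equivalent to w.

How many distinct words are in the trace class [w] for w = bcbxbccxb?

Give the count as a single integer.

#0=b has no predecessor
#1=c has no predecessor
#2=b depends on [0:b]
#3=x depends on [2:b]
#4=b depends on [3:x]
#5=c depends on [1:c]
#6=c depends on [5:c]
#7=x depends on [4:b]
#8=b depends on [7:x]
sources: [0:b, 1:c]
N(rest) = Σ N(rest − s) over sources s of rest; N(one piece) = 1:
  size 1 → [6]=1  [8]=1
  size 2 → [5,6]=1  [6,8]=2  [7,8]=1
  size 3 → [1,5,6]=1  [4,7,8]=1  [5,6,8]=3  [6,7,8]=3
  size 4 → [1,5,6,8]=4  [3,4,7,8]=1  [4,6,7,8]=4  [5,6,7,8]=6
  size 5 → [1,5,6,7,8]=10  [2,3,4,7,8]=1  [3,4,6,7,8]=5  [4,5,6,7,8]=10
  size 6 → [0,2,3,4,7,8]=1  [1,4,5,6,7,8]=20  [2,3,4,6,7,8]=6  [3,4,5,6,7,8]=15
  size 7 → [0,2,3,4,6,7,8]=7  [1,3,4,5,6,7,8]=35  [2,3,4,5,6,7,8]=21
  first=0(b) contributes 56
  first=1(c) contributes 28
|[w]| = 84

84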